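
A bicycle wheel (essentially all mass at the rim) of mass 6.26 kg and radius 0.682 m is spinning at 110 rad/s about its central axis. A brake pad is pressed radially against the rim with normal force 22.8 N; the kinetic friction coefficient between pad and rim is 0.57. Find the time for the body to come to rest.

t ≈ 36.1 s

I = MR² = (6.26)(0.682)² = 2.912 kg·m².
Friction force f = μN = (0.57)(22.8) = 13.00 N at the rim; torque magnitude τ = fR = 8.863 N·m, opposing ω.
|α| = τ/I = 8.863/2.912 = 3.044 rad/s² (deceleration).
0 = ω₀ − |α|t ⇒ t = ω₀/|α| = 110/3.044 = 36.14 s.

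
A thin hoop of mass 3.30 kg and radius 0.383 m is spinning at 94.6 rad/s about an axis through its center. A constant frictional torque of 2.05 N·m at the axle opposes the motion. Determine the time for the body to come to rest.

t ≈ 22.3 s

I = MR² = (3.30)(0.383)² = 0.4841 kg·m².
The net torque has magnitude 2.05 N·m, opposing ω.
|α| = τ/I = 2.050/0.4841 = 4.235 rad/s² (deceleration).
0 = ω₀ − |α|t ⇒ t = ω₀/|α| = 94.6/4.235 = 22.34 s.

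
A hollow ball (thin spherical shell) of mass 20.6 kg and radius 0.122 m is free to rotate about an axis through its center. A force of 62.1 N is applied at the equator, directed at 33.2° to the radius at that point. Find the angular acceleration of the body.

I = (2/3)MR² = (2/3)(20.6)(0.122)² = 0.2044 kg·m².
Only the tangential component produces torque: τ = F R sinθ = (62.1)(0.122) sin 33.2° = 4.148 N·m.
Newton's second law for rotation, τ = Iα, gives α = τ/I = 4.148/0.2044 = 20.30 rad/s².

α ≈ 20.3 rad/s²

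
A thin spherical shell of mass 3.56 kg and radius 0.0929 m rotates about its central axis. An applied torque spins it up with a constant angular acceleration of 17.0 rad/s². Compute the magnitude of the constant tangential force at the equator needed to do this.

I = (2/3)MR² = (2/3)(3.56)(0.0929)² = 0.02048 kg·m².
The required torque is τ = Iα = (0.02048)(17.00) = 0.3482 N·m.
A tangential force at the equator gives τ = FR, so F = τ/R = 0.3482/0.0929 = 3.748 N.

F ≈ 3.75 N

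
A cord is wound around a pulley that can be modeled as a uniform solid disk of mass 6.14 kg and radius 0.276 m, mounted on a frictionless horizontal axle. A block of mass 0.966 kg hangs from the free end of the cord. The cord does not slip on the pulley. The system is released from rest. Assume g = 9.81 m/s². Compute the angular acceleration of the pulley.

I = ½MR² = (1/2)(6.14)(0.276)² = 0.2339 kg·m².
Block: mg − T = ma. Pulley: TR = Iα. No-slip: a = αR, so T = (I/R²)a = 3.070·a.
Then mg = (m + 3.070)a, so a = (0.966)(9.81)/(0.966 + 3.070) = 2.348 m/s².
α = a/R = 2.348/0.276 = 8.507 rad/s².

α ≈ 8.51 rad/s²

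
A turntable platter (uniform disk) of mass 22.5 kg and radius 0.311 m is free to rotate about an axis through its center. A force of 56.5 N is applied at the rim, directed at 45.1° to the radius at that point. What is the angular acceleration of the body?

I = ½MR² = (1/2)(22.5)(0.311)² = 1.088 kg·m².
Only the tangential component produces torque: τ = F R sinθ = (56.5)(0.311) sin 45.1° = 12.45 N·m.
Newton's second law for rotation, τ = Iα, gives α = τ/I = 12.45/1.088 = 11.44 rad/s².

α ≈ 11.4 rad/s²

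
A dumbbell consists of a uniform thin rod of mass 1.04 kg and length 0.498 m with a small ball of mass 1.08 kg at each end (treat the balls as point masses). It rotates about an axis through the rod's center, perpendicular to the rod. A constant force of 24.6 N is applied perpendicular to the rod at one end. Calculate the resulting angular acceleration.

α ≈ 39.4 rad/s²

I_rod = (1/12)ML² = (1/12)(1.04)(0.498)² = 0.02149 kg·m².
I_balls = 2·m·(L/2)² = 2(1.08)(0.2490)² = 0.1339 kg·m².
Total I = 0.1554 kg·m².
τ = F·(L/2) = (24.6)(0.249) = 6.125 N·m.
α = τ/I = 6.125/0.1554 = 39.41 rad/s².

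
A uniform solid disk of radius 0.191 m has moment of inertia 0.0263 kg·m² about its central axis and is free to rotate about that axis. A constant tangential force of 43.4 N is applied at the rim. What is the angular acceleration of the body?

α ≈ 315 rad/s²

τ = F R = (43.4)(0.191) = 8.289 N·m.
From τ = Iα: α = 8.289/0.02630 = 315.2 rad/s².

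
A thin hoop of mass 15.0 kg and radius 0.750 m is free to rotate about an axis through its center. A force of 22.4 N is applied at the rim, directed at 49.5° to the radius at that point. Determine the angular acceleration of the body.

α ≈ 1.51 rad/s²

I = MR² = (15.0)(0.750)² = 8.438 kg·m².
Only the tangential component produces torque: τ = F R sinθ = (22.4)(0.750) sin 49.5° = 12.77 N·m.
From τ = Iα: α = 12.77/8.438 = 1.514 rad/s².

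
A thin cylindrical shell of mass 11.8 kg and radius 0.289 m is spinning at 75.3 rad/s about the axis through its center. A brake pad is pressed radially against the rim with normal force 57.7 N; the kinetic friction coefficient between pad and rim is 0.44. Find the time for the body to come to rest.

t ≈ 10.1 s

I = MR² = (11.8)(0.289)² = 0.9855 kg·m².
Friction force f = μN = (0.44)(57.7) = 25.39 N at the rim; torque magnitude τ = fR = 7.337 N·m, opposing ω.
|α| = τ/I = 7.337/0.9855 = 7.445 rad/s² (deceleration).
0 = ω₀ − |α|t ⇒ t = ω₀/|α| = 75.3/7.445 = 10.11 s.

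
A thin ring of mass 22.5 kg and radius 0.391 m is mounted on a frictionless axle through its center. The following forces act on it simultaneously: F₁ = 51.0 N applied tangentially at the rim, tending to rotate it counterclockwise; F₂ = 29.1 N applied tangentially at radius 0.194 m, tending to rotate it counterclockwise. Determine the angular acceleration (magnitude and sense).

α ≈ 7.44 rad/s², counterclockwise

I = MR² = (22.5)(0.391)² = 3.440 kg·m².
Taking counterclockwise as positive: τ₁ = +(51.0)(0.391) = +19.94 N·m; τ₂ = +(29.1)(0.194) = +5.645 N·m.
Net torque τ = 25.59 N·m.
α = τ/I = 25.59/3.440 = 7.438 rad/s².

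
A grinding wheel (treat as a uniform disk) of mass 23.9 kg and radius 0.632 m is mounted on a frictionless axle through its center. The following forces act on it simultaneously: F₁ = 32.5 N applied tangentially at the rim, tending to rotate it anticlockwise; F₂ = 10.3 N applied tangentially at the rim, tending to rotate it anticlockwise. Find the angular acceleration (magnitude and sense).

I = ½MR² = (1/2)(23.9)(0.632)² = 4.773 kg·m².
Taking anticlockwise as positive: τ₁ = +(32.5)(0.632) = +20.54 N·m; τ₂ = +(10.3)(0.632) = +6.510 N·m.
Net torque τ = 27.05 N·m.
α = τ/I = 27.05/4.773 = 5.667 rad/s².

α ≈ 5.67 rad/s², anticlockwise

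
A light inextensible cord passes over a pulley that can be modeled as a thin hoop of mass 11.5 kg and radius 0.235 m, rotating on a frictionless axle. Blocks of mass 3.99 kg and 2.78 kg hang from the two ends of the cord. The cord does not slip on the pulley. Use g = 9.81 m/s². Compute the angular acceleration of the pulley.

α ≈ 2.76 rad/s²

I = MR² = (11.5)(0.235)² = 0.6351 kg·m².
Heavier block: m₁g − T₁ = m₁a. Lighter block: T₂ − m₂g = m₂a.
Pulley: (T₁ − T₂)R = Iα = I(a/R), so T₁ − T₂ = (I/R²)a = 1·M_p a = 11.50·a.
Adding the three: (m₁ − m₂)g = (m₁ + m₂ + 11.50)a, so a = (3.99 − 2.78)(9.81)/(3.99 + 2.78 + 11.50) = 0.6497 m/s².
α = a/R = 0.6497/0.235 = 2.765 rad/s².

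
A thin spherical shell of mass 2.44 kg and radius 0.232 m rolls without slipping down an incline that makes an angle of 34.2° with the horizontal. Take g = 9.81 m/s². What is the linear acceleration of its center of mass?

Translation along the incline: Mg sinθ − f = Ma.
Rotation about the center: fR = Iα with I = (2/3)MR². No-slip gives a = αR, so f = (I/R²)a = (2/3)M a.
Substituting: Mg sinθ = (1 + 0.6667)Ma, so a = g sinθ/(1 + 0.6667) = (9.81) sin 34.2° / 1.667 = 3.308 m/s².

a ≈ 3.31 m/s²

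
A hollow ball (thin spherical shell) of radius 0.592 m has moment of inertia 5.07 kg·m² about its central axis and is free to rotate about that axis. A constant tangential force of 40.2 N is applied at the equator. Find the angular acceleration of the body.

α ≈ 4.69 rad/s²

τ = F R = (40.2)(0.592) = 23.80 N·m.
From τ = Iα: α = 23.80/5.070 = 4.694 rad/s².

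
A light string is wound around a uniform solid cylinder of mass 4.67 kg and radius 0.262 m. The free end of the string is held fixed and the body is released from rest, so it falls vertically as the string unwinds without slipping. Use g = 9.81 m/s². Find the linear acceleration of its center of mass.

a ≈ 6.54 m/s²

Translation: Mg − T = Ma. Rotation about the center: TR = Iα with I = ½MR².
With a = αR: T = (I/R²)a = (1/2)M a, so Mg = (1 + 0.5000)Ma.
a = g/(1 + 0.5000) = 9.81/1.500 = 6.540 m/s².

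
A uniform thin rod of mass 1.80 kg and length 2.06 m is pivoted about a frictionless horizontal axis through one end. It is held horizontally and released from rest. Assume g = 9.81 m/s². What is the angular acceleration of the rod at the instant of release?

About the pivot, I = (1/3)ML² = (1/3)(1.80)(2.06)² = 2.546 kg·m².
The weight acts at the center, a distance L/2 = 1.030 m from the pivot; τ = Mg(L/2) = 18.19 N·m.
α = τ/I = 18.19/2.546 = 7.143 rad/s².

α ≈ 7.14 rad/s²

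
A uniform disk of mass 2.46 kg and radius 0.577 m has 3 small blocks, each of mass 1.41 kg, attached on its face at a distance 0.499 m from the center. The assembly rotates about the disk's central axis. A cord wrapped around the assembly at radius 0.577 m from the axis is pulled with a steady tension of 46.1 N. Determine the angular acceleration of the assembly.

α ≈ 18.2 rad/s²

I_disk = ½MR² = ½(2.46)(0.577)² = 0.4095 kg·m².
I_blocks = 3·m·r² = 3(1.41)(0.499)² = 1.053 kg·m².
Total I = 1.463 kg·m².
τ = F r = (46.1)(0.577) = 26.60 N·m.
α = τ/I = 26.60/1.463 = 18.18 rad/s².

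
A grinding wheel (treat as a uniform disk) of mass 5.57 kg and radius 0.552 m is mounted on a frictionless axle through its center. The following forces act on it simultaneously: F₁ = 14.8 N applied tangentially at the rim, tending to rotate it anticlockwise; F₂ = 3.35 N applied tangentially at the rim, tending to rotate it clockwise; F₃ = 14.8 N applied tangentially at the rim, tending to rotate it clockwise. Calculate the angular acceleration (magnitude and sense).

I = ½MR² = (1/2)(5.57)(0.552)² = 0.8486 kg·m².
Taking anticlockwise as positive: τ₁ = +(14.8)(0.552) = +8.170 N·m; τ₂ = −(3.35)(0.552) = −1.849 N·m; τ₃ = −(14.8)(0.552) = −8.170 N·m.
Net torque τ = -1.849 N·m.
α = τ/I = -1.849/0.8486 = -2.179 rad/s².

α ≈ 2.18 rad/s², clockwise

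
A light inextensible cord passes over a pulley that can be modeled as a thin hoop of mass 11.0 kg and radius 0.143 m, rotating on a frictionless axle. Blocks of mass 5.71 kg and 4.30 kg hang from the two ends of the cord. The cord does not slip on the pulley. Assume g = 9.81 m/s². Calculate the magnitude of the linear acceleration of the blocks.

a ≈ 0.658 m/s²

I = MR² = (11.0)(0.143)² = 0.2249 kg·m².
Heavier block: m₁g − T₁ = m₁a. Lighter block: T₂ − m₂g = m₂a.
Pulley: (T₁ − T₂)R = Iα = I(a/R), so T₁ − T₂ = (I/R²)a = 1·M_p a = 11.00·a.
Adding the three: (m₁ − m₂)g = (m₁ + m₂ + 11.00)a, so a = (5.71 − 4.30)(9.81)/(5.71 + 4.30 + 11.00) = 0.6584 m/s².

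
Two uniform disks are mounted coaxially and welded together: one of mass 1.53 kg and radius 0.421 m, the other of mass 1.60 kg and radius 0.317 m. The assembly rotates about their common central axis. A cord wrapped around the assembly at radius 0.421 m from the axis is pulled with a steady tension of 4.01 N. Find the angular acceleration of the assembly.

α ≈ 7.82 rad/s²

I = ½M₁R₁² + ½M₂R₂² = ½(1.53)(0.421)² + ½(1.60)(0.317)² = 0.2160 kg·m².
τ = F r = (4.01)(0.421) = 1.688 N·m.
α = τ/I = 1.688/0.2160 = 7.816 rad/s².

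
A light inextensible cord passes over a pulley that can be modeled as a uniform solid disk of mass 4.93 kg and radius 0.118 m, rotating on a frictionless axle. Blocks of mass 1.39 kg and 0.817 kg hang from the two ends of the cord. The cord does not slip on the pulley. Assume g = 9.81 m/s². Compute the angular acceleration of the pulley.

α ≈ 10.2 rad/s²

I = ½MR² = (1/2)(4.93)(0.118)² = 0.03432 kg·m².
Heavier block: m₁g − T₁ = m₁a. Lighter block: T₂ − m₂g = m₂a.
Pulley: (T₁ − T₂)R = Iα = I(a/R), so T₁ − T₂ = (I/R²)a = (1/2)M_p a = 2.465·a.
Adding the three: (m₁ − m₂)g = (m₁ + m₂ + 2.465)a, so a = (1.39 − 0.817)(9.81)/(1.39 + 0.817 + 2.465) = 1.203 m/s².
α = a/R = 1.203/0.118 = 10.20 rad/s².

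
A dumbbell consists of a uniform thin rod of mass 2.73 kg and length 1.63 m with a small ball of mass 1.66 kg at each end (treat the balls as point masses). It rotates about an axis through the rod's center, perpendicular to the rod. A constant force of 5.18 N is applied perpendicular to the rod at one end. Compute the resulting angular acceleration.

I_rod = (1/12)ML² = (1/12)(2.73)(1.63)² = 0.6044 kg·m².
I_balls = 2·m·(L/2)² = 2(1.66)(0.8150)² = 2.205 kg·m².
Total I = 2.810 kg·m².
τ = F·(L/2) = (5.18)(0.815) = 4.222 N·m.
α = τ/I = 4.222/2.810 = 1.503 rad/s².

α ≈ 1.50 rad/s²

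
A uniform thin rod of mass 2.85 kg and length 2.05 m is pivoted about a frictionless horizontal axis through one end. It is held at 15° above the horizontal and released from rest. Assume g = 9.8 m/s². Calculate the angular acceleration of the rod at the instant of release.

About the pivot, I = (1/3)ML² = (1/3)(2.85)(2.05)² = 3.992 kg·m².
The weight acts at the center, a distance L/2 = 1.025 m from the pivot; τ = Mg(L/2) cos 15° = 27.65 N·m.
α = τ/I = 27.65/3.992 = 6.926 rad/s².

α ≈ 6.93 rad/s²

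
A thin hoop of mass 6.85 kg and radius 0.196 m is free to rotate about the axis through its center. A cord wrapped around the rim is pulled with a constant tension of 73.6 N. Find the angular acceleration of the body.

I = MR² = (6.85)(0.196)² = 0.2631 kg·m².
τ = F R = (73.6)(0.196) = 14.43 N·m.
From τ = Iα: α = 14.43/0.2631 = 54.82 rad/s².

α ≈ 54.8 rad/s²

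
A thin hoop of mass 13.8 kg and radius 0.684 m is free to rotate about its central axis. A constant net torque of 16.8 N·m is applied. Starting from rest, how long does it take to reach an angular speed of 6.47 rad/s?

t ≈ 2.49 s

I = MR² = (13.8)(0.684)² = 6.456 kg·m².
α = τ/I = 16.8/6.456 = 2.602 rad/s².
ω = αt ⇒ t = ω/α = 6.47/2.602 = 2.486 s.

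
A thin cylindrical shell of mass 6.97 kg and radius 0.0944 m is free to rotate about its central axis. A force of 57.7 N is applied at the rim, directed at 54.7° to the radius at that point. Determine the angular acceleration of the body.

I = MR² = (6.97)(0.0944)² = 0.06211 kg·m².
Only the tangential component produces torque: τ = F R sinθ = (57.7)(0.0944) sin 54.7° = 4.445 N·m.
From τ = Iα: α = 4.445/0.06211 = 71.57 rad/s².

α ≈ 71.6 rad/s²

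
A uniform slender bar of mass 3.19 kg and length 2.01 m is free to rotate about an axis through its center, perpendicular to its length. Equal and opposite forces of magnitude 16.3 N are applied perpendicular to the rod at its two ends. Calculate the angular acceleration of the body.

α ≈ 30.5 rad/s²

I = (1/12)ML² = (1/12)(3.19)(2.01)² = 1.074 kg·m².
The couple gives τ = F·(L/2) + F·(L/2) = F L = (16.3)(2.01) = 32.76 N·m.
Newton's second law for rotation, τ = Iα, gives α = τ/I = 32.76/1.074 = 30.51 rad/s².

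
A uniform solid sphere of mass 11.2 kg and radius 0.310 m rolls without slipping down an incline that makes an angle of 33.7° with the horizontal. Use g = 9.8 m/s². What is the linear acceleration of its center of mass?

Translation along the incline: Mg sinθ − f = Ma.
Rotation about the center: fR = Iα with I = (2/5)MR². No-slip gives a = αR, so f = (I/R²)a = (2/5)M a.
Substituting: Mg sinθ = (1 + 0.4000)Ma, so a = g sinθ/(1 + 0.4000) = (9.8) sin 33.7° / 1.400 = 3.884 m/s².

a ≈ 3.88 m/s²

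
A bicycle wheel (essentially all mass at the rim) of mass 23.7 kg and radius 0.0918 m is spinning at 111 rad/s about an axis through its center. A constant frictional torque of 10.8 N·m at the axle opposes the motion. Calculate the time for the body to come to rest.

I = MR² = (23.7)(0.0918)² = 0.1997 kg·m².
The net torque has magnitude 10.8 N·m, opposing ω.
|α| = τ/I = 10.80/0.1997 = 54.07 rad/s² (deceleration).
0 = ω₀ − |α|t ⇒ t = ω₀/|α| = 111/54.07 = 2.053 s.

t ≈ 2.05 s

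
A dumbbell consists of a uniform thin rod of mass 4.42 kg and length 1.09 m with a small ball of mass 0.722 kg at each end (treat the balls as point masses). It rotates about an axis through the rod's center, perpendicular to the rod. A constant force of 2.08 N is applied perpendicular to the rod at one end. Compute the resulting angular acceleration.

α ≈ 1.31 rad/s²

I_rod = (1/12)ML² = (1/12)(4.42)(1.09)² = 0.4376 kg·m².
I_balls = 2·m·(L/2)² = 2(0.722)(0.5450)² = 0.4289 kg·m².
Total I = 0.8665 kg·m².
τ = F·(L/2) = (2.08)(0.545) = 1.134 N·m.
α = τ/I = 1.134/0.8665 = 1.308 rad/s².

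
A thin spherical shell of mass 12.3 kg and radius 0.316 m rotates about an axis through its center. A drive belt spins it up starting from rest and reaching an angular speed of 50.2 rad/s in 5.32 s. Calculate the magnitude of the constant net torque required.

τ ≈ 7.73 N·m

I = (2/3)MR² = (2/3)(12.3)(0.316)² = 0.8188 kg·m².
α = Δω/Δt = (50.2 − 0)/5.32 = 9.436 rad/s².
τ = Iα = (0.8188)(9.436) = 7.726 N·m.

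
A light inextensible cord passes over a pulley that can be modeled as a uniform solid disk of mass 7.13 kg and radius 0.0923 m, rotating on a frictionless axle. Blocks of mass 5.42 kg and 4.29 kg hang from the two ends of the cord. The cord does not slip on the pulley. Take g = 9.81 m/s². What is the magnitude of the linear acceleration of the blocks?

I = ½MR² = (1/2)(7.13)(0.0923)² = 0.03037 kg·m².
Heavier block: m₁g − T₁ = m₁a. Lighter block: T₂ − m₂g = m₂a.
Pulley: (T₁ − T₂)R = Iα = I(a/R), so T₁ − T₂ = (I/R²)a = (1/2)M_p a = 3.565·a.
Adding the three: (m₁ − m₂)g = (m₁ + m₂ + 3.565)a, so a = (5.42 − 4.29)(9.81)/(5.42 + 4.29 + 3.565) = 0.8351 m/s².

a ≈ 0.835 m/s²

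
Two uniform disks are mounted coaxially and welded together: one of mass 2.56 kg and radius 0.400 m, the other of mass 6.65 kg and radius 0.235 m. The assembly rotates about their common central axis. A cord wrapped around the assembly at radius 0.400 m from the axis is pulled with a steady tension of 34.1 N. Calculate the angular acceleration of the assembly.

I = ½M₁R₁² + ½M₂R₂² = ½(2.56)(0.400)² + ½(6.65)(0.235)² = 0.3884 kg·m².
τ = F r = (34.1)(0.400) = 13.64 N·m.
α = τ/I = 13.64/0.3884 = 35.12 rad/s².

α ≈ 35.1 rad/s²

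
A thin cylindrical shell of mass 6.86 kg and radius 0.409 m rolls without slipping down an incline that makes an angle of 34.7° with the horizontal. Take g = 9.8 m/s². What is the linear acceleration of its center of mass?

a ≈ 2.79 m/s²

Translation along the incline: Mg sinθ − f = Ma.
Rotation about the center: fR = Iα with I = MR². No-slip gives a = αR, so f = (I/R²)a = M a.
Substituting: Mg sinθ = (1 + 1.000)Ma, so a = g sinθ/(1 + 1.000) = (9.8) sin 34.7° / 2.000 = 2.789 m/s².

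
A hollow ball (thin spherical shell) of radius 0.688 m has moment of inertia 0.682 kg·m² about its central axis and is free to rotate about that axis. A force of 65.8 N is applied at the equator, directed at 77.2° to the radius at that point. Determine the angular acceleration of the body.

Only the tangential component produces torque: τ = F R sinθ = (65.8)(0.688) sin 77.2° = 44.15 N·m.
From τ = Iα: α = 44.15/0.6820 = 64.73 rad/s².

α ≈ 64.7 rad/s²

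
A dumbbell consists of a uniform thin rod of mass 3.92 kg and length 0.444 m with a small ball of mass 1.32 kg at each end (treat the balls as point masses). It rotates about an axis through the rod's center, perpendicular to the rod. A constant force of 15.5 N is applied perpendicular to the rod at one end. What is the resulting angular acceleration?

I_rod = (1/12)ML² = (1/12)(3.92)(0.444)² = 0.06440 kg·m².
I_balls = 2·m·(L/2)² = 2(1.32)(0.2220)² = 0.1301 kg·m².
Total I = 0.1945 kg·m².
τ = F·(L/2) = (15.5)(0.222) = 3.441 N·m.
α = τ/I = 3.441/0.1945 = 17.69 rad/s².

α ≈ 17.7 rad/s²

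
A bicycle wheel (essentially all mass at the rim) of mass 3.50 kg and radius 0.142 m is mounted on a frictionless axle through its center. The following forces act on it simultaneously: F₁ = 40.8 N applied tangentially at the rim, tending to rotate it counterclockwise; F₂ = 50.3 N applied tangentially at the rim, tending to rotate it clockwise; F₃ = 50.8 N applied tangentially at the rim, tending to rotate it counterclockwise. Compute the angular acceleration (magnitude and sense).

I = MR² = (3.50)(0.142)² = 0.07057 kg·m².
Taking counterclockwise as positive: τ₁ = +(40.8)(0.142) = +5.794 N·m; τ₂ = −(50.3)(0.142) = −7.143 N·m; τ₃ = +(50.8)(0.142) = +7.214 N·m.
Net torque τ = 5.865 N·m.
α = τ/I = 5.865/0.07057 = 83.10 rad/s².

α ≈ 83.1 rad/s², counterclockwise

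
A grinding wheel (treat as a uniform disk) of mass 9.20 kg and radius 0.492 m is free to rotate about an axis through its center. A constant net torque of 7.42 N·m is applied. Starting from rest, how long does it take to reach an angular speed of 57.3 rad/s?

t ≈ 8.60 s

I = ½MR² = (1/2)(9.20)(0.492)² = 1.113 kg·m².
α = τ/I = 7.42/1.113 = 6.664 rad/s².
ω = αt ⇒ t = ω/α = 57.3/6.664 = 8.599 s.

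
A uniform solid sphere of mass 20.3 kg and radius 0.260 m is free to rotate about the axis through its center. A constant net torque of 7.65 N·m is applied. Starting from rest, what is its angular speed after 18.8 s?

I = (2/5)MR² = (2/5)(20.3)(0.260)² = 0.5489 kg·m².
α = τ/I = 7.65/0.5489 = 13.94 rad/s².
ω = ω₀ + αt = 0 + (13.94)(18.8) = 262.0 rad/s.

ω ≈ 262 rad/s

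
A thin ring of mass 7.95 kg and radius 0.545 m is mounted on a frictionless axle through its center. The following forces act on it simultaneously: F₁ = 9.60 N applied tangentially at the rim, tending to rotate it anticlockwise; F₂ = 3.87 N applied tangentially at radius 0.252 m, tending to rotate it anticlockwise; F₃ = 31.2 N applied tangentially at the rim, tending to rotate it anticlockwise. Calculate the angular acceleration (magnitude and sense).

α ≈ 9.83 rad/s², anticlockwise

I = MR² = (7.95)(0.545)² = 2.361 kg·m².
Taking anticlockwise as positive: τ₁ = +(9.60)(0.545) = +5.232 N·m; τ₂ = +(3.87)(0.252) = +0.9752 N·m; τ₃ = +(31.2)(0.545) = +17.00 N·m.
Net torque τ = 23.21 N·m.
α = τ/I = 23.21/2.361 = 9.830 rad/s².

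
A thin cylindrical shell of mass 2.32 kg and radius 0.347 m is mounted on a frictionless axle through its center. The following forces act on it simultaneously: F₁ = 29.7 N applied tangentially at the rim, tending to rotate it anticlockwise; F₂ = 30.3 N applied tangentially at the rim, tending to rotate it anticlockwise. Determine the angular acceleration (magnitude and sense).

α ≈ 74.5 rad/s², anticlockwise

I = MR² = (2.32)(0.347)² = 0.2793 kg·m².
Taking anticlockwise as positive: τ₁ = +(29.7)(0.347) = +10.31 N·m; τ₂ = +(30.3)(0.347) = +10.51 N·m.
Net torque τ = 20.82 N·m.
α = τ/I = 20.82/0.2793 = 74.53 rad/s².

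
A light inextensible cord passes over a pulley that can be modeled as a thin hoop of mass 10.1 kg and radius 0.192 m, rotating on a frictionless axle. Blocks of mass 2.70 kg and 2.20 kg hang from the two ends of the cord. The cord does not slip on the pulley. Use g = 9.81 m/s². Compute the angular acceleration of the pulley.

I = MR² = (10.1)(0.192)² = 0.3723 kg·m².
Heavier block: m₁g − T₁ = m₁a. Lighter block: T₂ − m₂g = m₂a.
Pulley: (T₁ − T₂)R = Iα = I(a/R), so T₁ − T₂ = (I/R²)a = 1·M_p a = 10.10·a.
Adding the three: (m₁ − m₂)g = (m₁ + m₂ + 10.10)a, so a = (2.70 − 2.20)(9.81)/(2.70 + 2.20 + 10.10) = 0.3270 m/s².
α = a/R = 0.3270/0.192 = 1.703 rad/s².

α ≈ 1.70 rad/s²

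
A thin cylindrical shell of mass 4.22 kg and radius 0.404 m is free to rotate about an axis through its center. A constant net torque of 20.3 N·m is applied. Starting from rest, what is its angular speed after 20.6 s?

I = MR² = (4.22)(0.404)² = 0.6888 kg·m².
α = τ/I = 20.3/0.6888 = 29.47 rad/s².
ω = ω₀ + αt = 0 + (29.47)(20.6) = 607.1 rad/s.

ω ≈ 607 rad/s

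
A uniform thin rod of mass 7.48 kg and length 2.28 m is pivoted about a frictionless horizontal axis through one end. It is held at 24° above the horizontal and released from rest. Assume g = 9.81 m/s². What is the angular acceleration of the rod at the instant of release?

About the pivot, I = (1/3)ML² = (1/3)(7.48)(2.28)² = 12.96 kg·m².
The weight acts at the center, a distance L/2 = 1.140 m from the pivot; τ = Mg(L/2) cos 24° = 76.42 N·m.
α = τ/I = 76.42/12.96 = 5.896 rad/s².

α ≈ 5.90 rad/s²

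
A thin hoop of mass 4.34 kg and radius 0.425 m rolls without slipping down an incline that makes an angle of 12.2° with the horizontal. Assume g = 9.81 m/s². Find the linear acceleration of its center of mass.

Translation along the incline: Mg sinθ − f = Ma.
Rotation about the center: fR = Iα with I = MR². No-slip gives a = αR, so f = (I/R²)a = M a.
Substituting: Mg sinθ = (1 + 1.000)Ma, so a = g sinθ/(1 + 1.000) = (9.81) sin 12.2° / 2.000 = 1.037 m/s².

a ≈ 1.04 m/s²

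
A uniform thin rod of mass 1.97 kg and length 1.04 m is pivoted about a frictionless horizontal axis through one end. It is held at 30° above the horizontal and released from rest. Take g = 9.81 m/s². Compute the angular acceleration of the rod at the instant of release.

α ≈ 12.3 rad/s²

About the pivot, I = (1/3)ML² = (1/3)(1.97)(1.04)² = 0.7103 kg·m².
The weight acts at the center, a distance L/2 = 0.5200 m from the pivot; τ = Mg(L/2) cos 30° = 8.703 N·m.
α = τ/I = 8.703/0.7103 = 12.25 rad/s².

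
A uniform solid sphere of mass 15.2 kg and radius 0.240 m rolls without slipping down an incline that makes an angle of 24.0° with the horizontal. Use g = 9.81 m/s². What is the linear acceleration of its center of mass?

a ≈ 2.85 m/s²

Translation along the incline: Mg sinθ − f = Ma.
Rotation about the center: fR = Iα with I = (2/5)MR². No-slip gives a = αR, so f = (I/R²)a = (2/5)M a.
Substituting: Mg sinθ = (1 + 0.4000)Ma, so a = g sinθ/(1 + 0.4000) = (9.81) sin 24.0° / 1.400 = 2.850 m/s².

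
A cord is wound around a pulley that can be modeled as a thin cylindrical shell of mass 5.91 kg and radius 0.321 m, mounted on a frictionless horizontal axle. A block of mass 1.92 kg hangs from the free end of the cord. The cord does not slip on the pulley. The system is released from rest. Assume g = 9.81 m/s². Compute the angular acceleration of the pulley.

I = MR² = (5.91)(0.321)² = 0.6090 kg·m².
Block: mg − T = ma. Pulley: TR = Iα. No-slip: a = αR, so T = (I/R²)a = 5.910·a.
Then mg = (m + 5.910)a, so a = (1.92)(9.81)/(1.92 + 5.910) = 2.406 m/s².
α = a/R = 2.406/0.321 = 7.494 rad/s².

α ≈ 7.49 rad/s²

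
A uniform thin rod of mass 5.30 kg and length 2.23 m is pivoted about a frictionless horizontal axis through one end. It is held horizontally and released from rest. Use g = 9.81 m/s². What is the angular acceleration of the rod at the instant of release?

About the pivot, I = (1/3)ML² = (1/3)(5.30)(2.23)² = 8.785 kg·m².
The weight acts at the center, a distance L/2 = 1.115 m from the pivot; τ = Mg(L/2) = 57.97 N·m.
α = τ/I = 57.97/8.785 = 6.599 rad/s².

α ≈ 6.60 rad/s²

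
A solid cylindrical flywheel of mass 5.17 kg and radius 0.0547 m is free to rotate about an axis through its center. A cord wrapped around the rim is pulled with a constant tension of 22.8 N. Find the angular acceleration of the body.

I = ½MR² = (1/2)(5.17)(0.0547)² = 0.007735 kg·m².
τ = F R = (22.8)(0.0547) = 1.247 N·m.
From τ = Iα: α = 1.247/0.007735 = 161.2 rad/s².

α ≈ 161 rad/s²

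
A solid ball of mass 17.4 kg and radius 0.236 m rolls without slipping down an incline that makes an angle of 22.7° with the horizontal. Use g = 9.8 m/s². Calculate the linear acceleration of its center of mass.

a ≈ 2.70 m/s²

Translation along the incline: Mg sinθ − f = Ma.
Rotation about the center: fR = Iα with I = (2/5)MR². No-slip gives a = αR, so f = (I/R²)a = (2/5)M a.
Substituting: Mg sinθ = (1 + 0.4000)Ma, so a = g sinθ/(1 + 0.4000) = (9.8) sin 22.7° / 1.400 = 2.701 m/s².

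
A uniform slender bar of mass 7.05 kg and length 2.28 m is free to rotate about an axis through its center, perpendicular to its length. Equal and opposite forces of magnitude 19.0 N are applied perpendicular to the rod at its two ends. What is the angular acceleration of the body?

I = (1/12)ML² = (1/12)(7.05)(2.28)² = 3.054 kg·m².
The couple gives τ = F·(L/2) + F·(L/2) = F L = (19.0)(2.28) = 43.32 N·m.
From τ = Iα: α = 43.32/3.054 = 14.18 rad/s².

α ≈ 14.2 rad/s²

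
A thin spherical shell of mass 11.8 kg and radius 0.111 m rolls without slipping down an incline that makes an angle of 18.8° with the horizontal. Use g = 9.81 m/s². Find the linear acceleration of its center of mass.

Translation along the incline: Mg sinθ − f = Ma.
Rotation about the center: fR = Iα with I = (2/3)MR². No-slip gives a = αR, so f = (I/R²)a = (2/3)M a.
Substituting: Mg sinθ = (1 + 0.6667)Ma, so a = g sinθ/(1 + 0.6667) = (9.81) sin 18.8° / 1.667 = 1.897 m/s².

a ≈ 1.90 m/s²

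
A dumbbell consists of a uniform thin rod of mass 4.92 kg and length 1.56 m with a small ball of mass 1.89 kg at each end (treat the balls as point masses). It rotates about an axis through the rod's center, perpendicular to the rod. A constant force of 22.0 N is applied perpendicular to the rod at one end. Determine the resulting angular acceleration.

I_rod = (1/12)ML² = (1/12)(4.92)(1.56)² = 0.9978 kg·m².
I_balls = 2·m·(L/2)² = 2(1.89)(0.7800)² = 2.300 kg·m².
Total I = 3.298 kg·m².
τ = F·(L/2) = (22.0)(0.780) = 17.16 N·m.
α = τ/I = 17.16/3.298 = 5.204 rad/s².

α ≈ 5.20 rad/s²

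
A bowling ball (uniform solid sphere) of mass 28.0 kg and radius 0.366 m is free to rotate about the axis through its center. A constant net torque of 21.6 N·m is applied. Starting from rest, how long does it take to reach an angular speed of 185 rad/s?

I = (2/5)MR² = (2/5)(28.0)(0.366)² = 1.500 kg·m².
α = τ/I = 21.6/1.500 = 14.40 rad/s².
ω = αt ⇒ t = ω/α = 185/14.40 = 12.85 s.

t ≈ 12.8 s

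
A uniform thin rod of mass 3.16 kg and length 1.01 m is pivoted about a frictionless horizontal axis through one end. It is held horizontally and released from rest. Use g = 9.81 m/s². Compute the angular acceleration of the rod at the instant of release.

α ≈ 14.6 rad/s²

About the pivot, I = (1/3)ML² = (1/3)(3.16)(1.01)² = 1.075 kg·m².
The weight acts at the center, a distance L/2 = 0.5050 m from the pivot; τ = Mg(L/2) = 15.65 N·m.
α = τ/I = 15.65/1.075 = 14.57 rad/s².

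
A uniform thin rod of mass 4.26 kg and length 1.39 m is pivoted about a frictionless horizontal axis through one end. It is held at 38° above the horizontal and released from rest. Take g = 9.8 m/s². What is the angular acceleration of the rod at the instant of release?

About the pivot, I = (1/3)ML² = (1/3)(4.26)(1.39)² = 2.744 kg·m².
The weight acts at the center, a distance L/2 = 0.6950 m from the pivot; τ = Mg(L/2) cos 38° = 22.86 N·m.
α = τ/I = 22.86/2.744 = 8.334 rad/s².

α ≈ 8.33 rad/s²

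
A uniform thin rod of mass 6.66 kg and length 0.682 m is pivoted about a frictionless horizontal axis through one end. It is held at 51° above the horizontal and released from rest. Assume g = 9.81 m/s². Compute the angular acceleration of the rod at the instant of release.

About the pivot, I = (1/3)ML² = (1/3)(6.66)(0.682)² = 1.033 kg·m².
The weight acts at the center, a distance L/2 = 0.3410 m from the pivot; τ = Mg(L/2) cos 51° = 14.02 N·m.
α = τ/I = 14.02/1.033 = 13.58 rad/s².

α ≈ 13.6 rad/s²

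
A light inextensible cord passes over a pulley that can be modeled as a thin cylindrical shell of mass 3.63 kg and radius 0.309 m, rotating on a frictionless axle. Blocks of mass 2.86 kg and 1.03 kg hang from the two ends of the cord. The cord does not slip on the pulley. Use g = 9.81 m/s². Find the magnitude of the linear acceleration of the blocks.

I = MR² = (3.63)(0.309)² = 0.3466 kg·m².
Heavier block: m₁g − T₁ = m₁a. Lighter block: T₂ − m₂g = m₂a.
Pulley: (T₁ − T₂)R = Iα = I(a/R), so T₁ − T₂ = (I/R²)a = 1·M_p a = 3.630·a.
Adding the three: (m₁ − m₂)g = (m₁ + m₂ + 3.630)a, so a = (2.86 − 1.03)(9.81)/(2.86 + 1.03 + 3.630) = 2.387 m/s².

a ≈ 2.39 m/s²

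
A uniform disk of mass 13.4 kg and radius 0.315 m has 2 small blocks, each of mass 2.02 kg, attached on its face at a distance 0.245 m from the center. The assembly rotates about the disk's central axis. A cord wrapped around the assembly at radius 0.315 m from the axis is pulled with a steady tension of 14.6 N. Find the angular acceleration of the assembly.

α ≈ 5.07 rad/s²

I_disk = ½MR² = ½(13.4)(0.315)² = 0.6648 kg·m².
I_blocks = 2·m·r² = 2(2.02)(0.245)² = 0.2425 kg·m².
Total I = 0.9073 kg·m².
τ = F r = (14.6)(0.315) = 4.599 N·m.
α = τ/I = 4.599/0.9073 = 5.069 rad/s².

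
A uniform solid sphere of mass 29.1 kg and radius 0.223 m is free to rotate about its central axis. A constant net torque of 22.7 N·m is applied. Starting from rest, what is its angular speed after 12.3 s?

ω ≈ 482 rad/s

I = (2/5)MR² = (2/5)(29.1)(0.223)² = 0.5788 kg·m².
α = τ/I = 22.7/0.5788 = 39.22 rad/s².
ω = ω₀ + αt = 0 + (39.22)(12.3) = 482.4 rad/s.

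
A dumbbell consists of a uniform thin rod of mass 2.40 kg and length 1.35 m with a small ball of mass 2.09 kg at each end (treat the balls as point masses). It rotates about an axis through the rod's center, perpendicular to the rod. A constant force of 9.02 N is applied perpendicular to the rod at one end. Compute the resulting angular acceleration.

α ≈ 2.68 rad/s²

I_rod = (1/12)ML² = (1/12)(2.40)(1.35)² = 0.3645 kg·m².
I_balls = 2·m·(L/2)² = 2(2.09)(0.6750)² = 1.905 kg·m².
Total I = 2.269 kg·m².
τ = F·(L/2) = (9.02)(0.675) = 6.088 N·m.
α = τ/I = 6.088/2.269 = 2.683 rad/s².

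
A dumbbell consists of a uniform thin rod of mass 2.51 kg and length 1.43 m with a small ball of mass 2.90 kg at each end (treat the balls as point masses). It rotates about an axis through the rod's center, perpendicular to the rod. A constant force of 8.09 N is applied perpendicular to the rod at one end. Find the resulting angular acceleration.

I_rod = (1/12)ML² = (1/12)(2.51)(1.43)² = 0.4277 kg·m².
I_balls = 2·m·(L/2)² = 2(2.90)(0.7150)² = 2.965 kg·m².
Total I = 3.393 kg·m².
τ = F·(L/2) = (8.09)(0.715) = 5.784 N·m.
α = τ/I = 5.784/3.393 = 1.705 rad/s².

α ≈ 1.70 rad/s²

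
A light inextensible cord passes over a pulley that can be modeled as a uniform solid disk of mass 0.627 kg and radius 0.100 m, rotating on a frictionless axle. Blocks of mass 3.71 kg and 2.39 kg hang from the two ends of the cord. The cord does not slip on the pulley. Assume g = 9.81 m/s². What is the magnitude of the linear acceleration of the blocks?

I = ½MR² = (1/2)(0.627)(0.100)² = 0.003135 kg·m².
Heavier block: m₁g − T₁ = m₁a. Lighter block: T₂ − m₂g = m₂a.
Pulley: (T₁ − T₂)R = Iα = I(a/R), so T₁ − T₂ = (I/R²)a = (1/2)M_p a = 0.3135·a.
Adding the three: (m₁ − m₂)g = (m₁ + m₂ + 0.3135)a, so a = (3.71 − 2.39)(9.81)/(3.71 + 2.39 + 0.3135) = 2.019 m/s².

a ≈ 2.02 m/s²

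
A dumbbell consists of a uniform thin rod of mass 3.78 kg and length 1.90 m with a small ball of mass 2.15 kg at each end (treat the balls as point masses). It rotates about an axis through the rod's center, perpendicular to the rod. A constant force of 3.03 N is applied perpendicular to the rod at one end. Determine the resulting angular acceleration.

I_rod = (1/12)ML² = (1/12)(3.78)(1.90)² = 1.137 kg·m².
I_balls = 2·m·(L/2)² = 2(2.15)(0.9500)² = 3.881 kg·m².
Total I = 5.018 kg·m².
τ = F·(L/2) = (3.03)(0.950) = 2.878 N·m.
α = τ/I = 2.878/5.018 = 0.5736 rad/s².

α ≈ 0.574 rad/s²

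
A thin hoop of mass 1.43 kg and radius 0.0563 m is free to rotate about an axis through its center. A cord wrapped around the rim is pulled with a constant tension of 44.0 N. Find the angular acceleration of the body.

α ≈ 547 rad/s²

I = MR² = (1.43)(0.0563)² = 0.004533 kg·m².
τ = F R = (44.0)(0.0563) = 2.477 N·m.
Newton's second law for rotation, τ = Iα, gives α = τ/I = 2.477/0.004533 = 546.5 rad/s².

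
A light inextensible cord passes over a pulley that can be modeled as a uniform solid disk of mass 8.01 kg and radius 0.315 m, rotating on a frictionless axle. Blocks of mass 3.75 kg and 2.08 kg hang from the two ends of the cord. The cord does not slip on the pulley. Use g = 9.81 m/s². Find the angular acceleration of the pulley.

I = ½MR² = (1/2)(8.01)(0.315)² = 0.3974 kg·m².
Heavier block: m₁g − T₁ = m₁a. Lighter block: T₂ − m₂g = m₂a.
Pulley: (T₁ − T₂)R = Iα = I(a/R), so T₁ − T₂ = (I/R²)a = (1/2)M_p a = 4.005·a.
Adding the three: (m₁ − m₂)g = (m₁ + m₂ + 4.005)a, so a = (3.75 − 2.08)(9.81)/(3.75 + 2.08 + 4.005) = 1.666 m/s².
α = a/R = 1.666/0.315 = 5.288 rad/s².

α ≈ 5.29 rad/s²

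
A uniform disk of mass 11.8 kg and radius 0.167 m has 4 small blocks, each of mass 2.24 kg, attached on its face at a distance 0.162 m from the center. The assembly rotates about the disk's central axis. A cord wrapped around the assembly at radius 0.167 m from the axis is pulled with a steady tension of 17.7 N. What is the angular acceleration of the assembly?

α ≈ 7.40 rad/s²

I_disk = ½MR² = ½(11.8)(0.167)² = 0.1645 kg·m².
I_blocks = 4·m·r² = 4(2.24)(0.162)² = 0.2351 kg·m².
Total I = 0.3997 kg·m².
τ = F r = (17.7)(0.167) = 2.956 N·m.
α = τ/I = 2.956/0.3997 = 7.395 rad/s².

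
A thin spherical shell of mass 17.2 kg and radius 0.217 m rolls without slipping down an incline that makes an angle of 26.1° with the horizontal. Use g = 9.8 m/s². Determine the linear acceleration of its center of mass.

a ≈ 2.59 m/s²

Translation along the incline: Mg sinθ − f = Ma.
Rotation about the center: fR = Iα with I = (2/3)MR². No-slip gives a = αR, so f = (I/R²)a = (2/3)M a.
Substituting: Mg sinθ = (1 + 0.6667)Ma, so a = g sinθ/(1 + 0.6667) = (9.8) sin 26.1° / 1.667 = 2.587 m/s².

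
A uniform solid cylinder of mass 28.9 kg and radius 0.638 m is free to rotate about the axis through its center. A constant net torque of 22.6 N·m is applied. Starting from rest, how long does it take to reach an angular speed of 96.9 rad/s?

t ≈ 25.2 s

I = ½MR² = (1/2)(28.9)(0.638)² = 5.882 kg·m².
α = τ/I = 22.6/5.882 = 3.842 rad/s².
ω = αt ⇒ t = ω/α = 96.9/3.842 = 25.22 s.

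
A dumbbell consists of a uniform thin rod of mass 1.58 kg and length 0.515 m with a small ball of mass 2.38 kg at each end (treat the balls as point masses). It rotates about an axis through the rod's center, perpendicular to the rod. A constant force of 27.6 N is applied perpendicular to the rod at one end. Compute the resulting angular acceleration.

I_rod = (1/12)ML² = (1/12)(1.58)(0.515)² = 0.03492 kg·m².
I_balls = 2·m·(L/2)² = 2(2.38)(0.2575)² = 0.3156 kg·m².
Total I = 0.3505 kg·m².
τ = F·(L/2) = (27.6)(0.258) = 7.107 N·m.
α = τ/I = 7.107/0.3505 = 20.27 rad/s².

α ≈ 20.3 rad/s²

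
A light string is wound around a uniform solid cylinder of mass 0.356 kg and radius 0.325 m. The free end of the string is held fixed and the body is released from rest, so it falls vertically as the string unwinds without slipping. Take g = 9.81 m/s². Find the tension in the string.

T ≈ 1.16 N

Translation: Mg − T = Ma. Rotation about the center: TR = Iα with I = ½MR².
With a = αR: T = (I/R²)a = (1/2)M a, so Mg = (1 + 0.5000)Ma.
a = g/(1 + 0.5000) = 9.81/1.500 = 6.540 m/s².
T = 0.5000·M·a = (0.5000)(0.356)(6.540) = 1.164 N.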